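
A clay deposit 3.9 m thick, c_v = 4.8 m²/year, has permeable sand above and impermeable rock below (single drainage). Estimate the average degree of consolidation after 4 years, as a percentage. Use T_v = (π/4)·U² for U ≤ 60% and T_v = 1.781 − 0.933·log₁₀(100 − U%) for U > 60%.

U ≈ 96.4 %

Drainage path length: H_d = H = 3.9 m (single drainage).
T_v = c_v·t/H_d² = 4.8×4/3.9² = 1.2623.
T_v = 1.2623 corresponds to the U > 60% branch:
U = 1 − 10^((1.781 − T_v)/0.933)/100 = 0.964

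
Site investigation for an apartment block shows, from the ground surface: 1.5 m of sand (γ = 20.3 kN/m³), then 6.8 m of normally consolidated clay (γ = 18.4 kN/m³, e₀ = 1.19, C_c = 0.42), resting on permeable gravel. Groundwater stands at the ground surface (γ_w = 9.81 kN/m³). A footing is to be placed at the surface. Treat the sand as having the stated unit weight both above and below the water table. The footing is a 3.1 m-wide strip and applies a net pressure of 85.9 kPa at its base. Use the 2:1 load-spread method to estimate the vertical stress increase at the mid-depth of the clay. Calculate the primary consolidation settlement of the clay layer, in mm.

Mid-depth of clay below the ground surface: z = 1.5 + 6.8/2 = 4.9 m.
Total vertical stress at mid-clay: σ_v = 20.3×1.5 + 18.4×3.4 = 93.01 kPa.
Pore pressure: u = 9.81×(4.9 − 0) = 48.069 kPa.
Initial effective stress: σ'_0 = σ_v − u = 93.01 − 48.069 = 44.941 kPa.
Stress increase at mid-clay by the 2:1 spreading method:
Δσ = qB/(B+z) = 85.9×3.1/(3.1+4.9) = 33.286 kPa
Final effective stress: σ'_f = σ'_0 + Δσ = 44.941 + 33.286 = 78.227 kPa.
Normally consolidated clay, so the full stress increment lies on the virgin compression line:
S_c = C_c·H/(1+e₀)·log₁₀(σ'_f/σ'_0) = 0.42×6.8/(1+1.19)×log₁₀(78.227/44.941)
    = 1.3041 × 0.24071 = 0.3139 m

S_c ≈ 314 mm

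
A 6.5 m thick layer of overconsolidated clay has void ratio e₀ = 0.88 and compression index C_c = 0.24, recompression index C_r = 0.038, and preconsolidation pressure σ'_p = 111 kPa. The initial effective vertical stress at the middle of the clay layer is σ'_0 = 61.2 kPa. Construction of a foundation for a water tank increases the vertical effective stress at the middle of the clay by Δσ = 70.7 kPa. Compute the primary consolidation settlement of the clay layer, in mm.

S_c ≈ 96.1 mm

Final effective stress: σ'_f = 61.2 + 70.7 = 131.9 kPa.
σ'_f = 131.9 > σ'_p = 111 kPa, so the stress path crosses the preconsolidation pressure — recompression up to σ'_p, then virgin compression beyond:
S_c = H/(1+e₀)·[C_r·log₁₀(σ'_p/σ'_0) + C_c·log₁₀(σ'_f/σ'_p)]
    = 6.5/1.88 × [0.038×log₁₀(111/61.2) + 0.24×log₁₀(131.9/111)]
    = 3.4574 × [0.0098257 + 0.017981] = 0.09614 m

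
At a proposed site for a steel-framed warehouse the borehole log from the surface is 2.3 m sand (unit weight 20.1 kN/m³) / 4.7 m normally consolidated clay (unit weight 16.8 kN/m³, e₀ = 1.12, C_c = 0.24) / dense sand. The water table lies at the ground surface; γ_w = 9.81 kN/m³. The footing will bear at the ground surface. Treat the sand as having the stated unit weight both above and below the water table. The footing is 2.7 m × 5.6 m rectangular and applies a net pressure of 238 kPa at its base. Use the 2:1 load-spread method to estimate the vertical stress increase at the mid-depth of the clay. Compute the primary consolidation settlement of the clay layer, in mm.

Mid-depth of clay below the ground surface: z = 2.3 + 4.7/2 = 4.65 m.
Total vertical stress at mid-clay: σ_v = 20.1×2.3 + 16.8×2.35 = 85.71 kPa.
Pore pressure: u = 9.81×(4.65 − 0) = 45.617 kPa.
Initial effective stress: σ'_0 = σ_v − u = 85.71 − 45.617 = 40.093 kPa.
Stress increase at mid-clay by the 2:1 spreading method:
Δσ = qBL/((B+z)(L+z)) = 238×2.7×5.6/((2.7+4.65)(5.6+4.65)) = 47.766 kPa
Final effective stress: σ'_f = σ'_0 + Δσ = 40.093 + 47.766 = 87.859 kPa.
Normally consolidated clay, so the full stress increment lies on the virgin compression line:
S_c = C_c·H/(1+e₀)·log₁₀(σ'_f/σ'_0) = 0.24×4.7/(1+1.12)×log₁₀(87.859/40.093)
    = 0.53208 × 0.34072 = 0.1813 m

S_c ≈ 181 mm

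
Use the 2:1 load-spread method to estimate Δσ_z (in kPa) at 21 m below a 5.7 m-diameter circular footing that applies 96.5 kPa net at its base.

By the 2:1 method the load spreads at 1 horizontal : 2 vertical, so at depth z the loaded area has grown by z in each plan dimension:
Δσ ≈ qD²/(D+z)² = 96.5×5.7²/(5.7+21)² = 4.398 kPa

Δσ_z ≈ 4.4 kPa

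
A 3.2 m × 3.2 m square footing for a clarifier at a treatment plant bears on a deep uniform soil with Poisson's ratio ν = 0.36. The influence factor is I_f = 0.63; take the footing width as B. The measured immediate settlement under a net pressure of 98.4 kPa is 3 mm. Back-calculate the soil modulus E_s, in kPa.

E_s ≈ 57600 kPa

S_e = q·B·(1−ν²)/E_s · I_f  ⇒  E_s = q·B·(1−ν²)·I_f / S_e.
E_s = 98.4 × 3.2 × 0.8704 × 0.63 / 0.003 = 57560 kPa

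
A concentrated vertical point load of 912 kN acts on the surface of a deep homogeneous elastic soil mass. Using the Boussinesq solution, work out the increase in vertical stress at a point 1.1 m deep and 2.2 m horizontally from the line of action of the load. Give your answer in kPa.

Boussinesq vertical stress below a point load on an elastic half-space:
Δσ_z = 3P/(2πz²) · [1 + (r/z)²]^(−5/2)
r/z = 2.2/1.1 = 2; [1+(r/z)²]^(−5/2) = 0.017889.
Δσ_z = 3×912/(2π×1.1²) × 0.017889 = 359.87 × 0.017889 = 6.438 kPa

Δσ_z ≈ 6.44 kPa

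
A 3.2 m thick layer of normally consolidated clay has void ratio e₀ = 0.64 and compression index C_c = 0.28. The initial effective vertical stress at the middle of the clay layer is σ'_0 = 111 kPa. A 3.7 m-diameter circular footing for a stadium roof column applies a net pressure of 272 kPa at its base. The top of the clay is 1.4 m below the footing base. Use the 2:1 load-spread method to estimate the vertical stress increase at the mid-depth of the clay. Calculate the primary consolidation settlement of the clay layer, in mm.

S_c ≈ 132 mm

Mid-depth of clay below the footing base: z = 1.4 + 3.2/2 = 3 m.
Stress increase at mid-clay by the 2:1 spreading method:
Δσ ≈ qD²/(D+z)² = 272×3.7²/(3.7+3)² = 82.951 kPa
Final effective stress: σ'_f = σ'_0 + Δσ = 111 + 82.951 = 193.95 kPa.
Normally consolidated clay, so the full stress increment lies on the virgin compression line:
S_c = C_c·H/(1+e₀)·log₁₀(σ'_f/σ'_0) = 0.28×3.2/(1+0.64)×log₁₀(193.95/111)
    = 0.54634 × 0.24237 = 0.1324 m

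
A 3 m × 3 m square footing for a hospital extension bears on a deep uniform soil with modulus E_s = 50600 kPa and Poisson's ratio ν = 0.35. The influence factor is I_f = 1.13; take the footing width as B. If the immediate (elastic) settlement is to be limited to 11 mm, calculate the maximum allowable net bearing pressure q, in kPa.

S_e = q·B·(1−ν²)/E_s · I_f  ⇒  q = S_e·E_s / (B·(1−ν²)·I_f).
q = 0.011 × 50600 / (3 × 0.8775 × 1.13) = 187.1 kPa

q ≈ 187 kPa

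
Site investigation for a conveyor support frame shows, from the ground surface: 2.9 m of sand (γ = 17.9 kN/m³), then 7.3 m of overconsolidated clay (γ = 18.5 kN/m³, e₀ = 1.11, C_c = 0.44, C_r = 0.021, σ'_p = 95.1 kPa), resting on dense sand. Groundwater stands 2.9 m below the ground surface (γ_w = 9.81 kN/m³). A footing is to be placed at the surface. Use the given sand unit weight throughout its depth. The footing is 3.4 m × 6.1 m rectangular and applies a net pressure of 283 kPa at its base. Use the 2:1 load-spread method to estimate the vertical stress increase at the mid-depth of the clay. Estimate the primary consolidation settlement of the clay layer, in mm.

S_c ≈ 212 mm

Mid-depth of clay below the ground surface: z = 2.9 + 7.3/2 = 6.55 m.
Total vertical stress at mid-clay: σ_v = 17.9×2.9 + 18.5×3.65 = 119.43 kPa.
Pore pressure: u = 9.81×(6.55 − 2.9) = 35.806 kPa.
Initial effective stress: σ'_0 = σ_v − u = 119.43 − 35.806 = 83.624 kPa.
Stress increase at mid-clay by the 2:1 spreading method:
Δσ = qBL/((B+z)(L+z)) = 283×3.4×6.1/((3.4+6.55)(6.1+6.55)) = 46.632 kPa
Final effective stress: σ'_f = 83.624 + 46.632 = 130.26 kPa.
σ'_f = 130.26 > σ'_p = 95.1 kPa, so the stress path crosses the preconsolidation pressure — recompression up to σ'_p, then virgin compression beyond:
S_c = H/(1+e₀)·[C_r·log₁₀(σ'_p/σ'_0) + C_c·log₁₀(σ'_f/σ'_p)]
    = 7.3/2.11 × [0.021×log₁₀(95.1/83.624) + 0.44×log₁₀(130.26/95.1)]
    = 3.4597 × [0.0011728 + 0.060117] = 0.212 m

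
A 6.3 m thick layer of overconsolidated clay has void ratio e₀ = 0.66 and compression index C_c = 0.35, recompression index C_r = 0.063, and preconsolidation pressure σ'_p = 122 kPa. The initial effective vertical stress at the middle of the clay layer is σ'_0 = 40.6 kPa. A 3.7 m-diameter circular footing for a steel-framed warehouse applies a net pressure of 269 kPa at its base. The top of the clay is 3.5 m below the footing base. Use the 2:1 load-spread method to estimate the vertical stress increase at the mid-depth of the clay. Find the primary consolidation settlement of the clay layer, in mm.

S_c ≈ 63.7 mm

Mid-depth of clay below the footing base: z = 3.5 + 6.3/2 = 6.65 m.
Stress increase at mid-clay by the 2:1 spreading method:
Δσ ≈ qD²/(D+z)² = 269×3.7²/(3.7+6.65)² = 34.378 kPa
Final effective stress: σ'_f = 40.6 + 34.378 = 74.978 kPa.
σ'_f = 74.978 ≤ σ'_p = 122 kPa, so the clay remains overconsolidated and only the recompression index applies:
S_c = C_r·H/(1+e₀)·log₁₀(σ'_f/σ'_0) = 0.063×6.3/1.66×log₁₀(74.978/40.6)
    = 0.2391 × 0.26641 = 0.0637 m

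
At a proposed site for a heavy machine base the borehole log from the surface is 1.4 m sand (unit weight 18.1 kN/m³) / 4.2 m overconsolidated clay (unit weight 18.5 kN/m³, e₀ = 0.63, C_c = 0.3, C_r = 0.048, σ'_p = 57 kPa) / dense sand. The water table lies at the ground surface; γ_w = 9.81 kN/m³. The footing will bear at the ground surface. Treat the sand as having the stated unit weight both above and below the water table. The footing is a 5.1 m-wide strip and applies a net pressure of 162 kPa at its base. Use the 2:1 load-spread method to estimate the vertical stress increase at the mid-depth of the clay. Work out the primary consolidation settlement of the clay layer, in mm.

Mid-depth of clay below the ground surface: z = 1.4 + 4.2/2 = 3.5 m.
Total vertical stress at mid-clay: σ_v = 18.1×1.4 + 18.5×2.1 = 64.19 kPa.
Pore pressure: u = 9.81×(3.5 − 0) = 34.335 kPa.
Initial effective stress: σ'_0 = σ_v − u = 64.19 − 34.335 = 29.855 kPa.
Stress increase at mid-clay by the 2:1 spreading method:
Δσ = qB/(B+z) = 162×5.1/(5.1+3.5) = 96.07 kPa
Final effective stress: σ'_f = 29.855 + 96.07 = 125.92 kPa.
σ'_f = 125.92 > σ'_p = 57 kPa, so the stress path crosses the preconsolidation pressure — recompression up to σ'_p, then virgin compression beyond:
S_c = H/(1+e₀)·[C_r·log₁₀(σ'_p/σ'_0) + C_c·log₁₀(σ'_f/σ'_p)]
    = 4.2/1.63 × [0.048×log₁₀(57/29.855) + 0.3×log₁₀(125.92/57)]
    = 2.5767 × [0.013481 + 0.10327] = 0.3008 m

S_c ≈ 301 mm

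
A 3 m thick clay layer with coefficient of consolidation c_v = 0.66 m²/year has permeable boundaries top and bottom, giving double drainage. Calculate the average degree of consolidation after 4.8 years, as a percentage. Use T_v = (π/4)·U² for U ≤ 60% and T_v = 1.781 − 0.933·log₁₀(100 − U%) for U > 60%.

U ≈ 97.5 %

Drainage path length: H_d = H/2 = 1.5 m (double drainage).
T_v = c_v·t/H_d² = 0.66×4.8/1.5² = 1.408.
T_v = 1.408 corresponds to the U > 60% branch:
U = 1 − 10^((1.781 − T_v)/0.933)/100 = 0.9749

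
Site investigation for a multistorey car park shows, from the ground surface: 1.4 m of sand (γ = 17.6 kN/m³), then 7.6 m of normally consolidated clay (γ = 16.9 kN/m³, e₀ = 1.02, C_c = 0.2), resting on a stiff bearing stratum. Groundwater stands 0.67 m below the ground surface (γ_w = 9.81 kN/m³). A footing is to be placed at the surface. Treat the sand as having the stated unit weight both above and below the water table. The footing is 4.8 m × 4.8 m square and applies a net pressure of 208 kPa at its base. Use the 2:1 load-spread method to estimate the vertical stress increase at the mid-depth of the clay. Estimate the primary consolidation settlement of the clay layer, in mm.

S_c ≈ 239 mm

Mid-depth of clay below the ground surface: z = 1.4 + 7.6/2 = 5.2 m.
Total vertical stress at mid-clay: σ_v = 17.6×1.4 + 16.9×3.8 = 88.86 kPa.
Pore pressure: u = 9.81×(5.2 − 0.67) = 44.439 kPa.
Initial effective stress: σ'_0 = σ_v − u = 88.86 − 44.439 = 44.421 kPa.
Stress increase at mid-clay by the 2:1 spreading method:
Δσ = qBL/((B+z)(L+z)) = 208×4.8×4.8/((4.8+5.2)(4.8+5.2)) = 47.923 kPa
Final effective stress: σ'_f = σ'_0 + Δσ = 44.421 + 47.923 = 92.344 kPa.
Normally consolidated clay, so the full stress increment lies on the virgin compression line:
S_c = C_c·H/(1+e₀)·log₁₀(σ'_f/σ'_0) = 0.2×7.6/(1+1.02)×log₁₀(92.344/44.421)
    = 0.75248 × 0.31782 = 0.2392 m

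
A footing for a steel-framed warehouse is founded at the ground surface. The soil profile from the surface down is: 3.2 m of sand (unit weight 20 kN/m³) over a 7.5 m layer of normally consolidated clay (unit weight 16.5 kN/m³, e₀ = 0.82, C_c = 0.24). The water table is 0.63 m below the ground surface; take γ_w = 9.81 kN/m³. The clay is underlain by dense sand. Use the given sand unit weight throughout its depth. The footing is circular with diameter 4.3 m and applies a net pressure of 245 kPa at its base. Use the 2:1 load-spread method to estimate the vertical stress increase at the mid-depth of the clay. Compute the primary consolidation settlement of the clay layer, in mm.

S_c ≈ 191 mm

Mid-depth of clay below the ground surface: z = 3.2 + 7.5/2 = 6.95 m.
Total vertical stress at mid-clay: σ_v = 20×3.2 + 16.5×3.75 = 125.88 kPa.
Pore pressure: u = 9.81×(6.95 − 0.63) = 61.999 kPa.
Initial effective stress: σ'_0 = σ_v − u = 125.88 − 61.999 = 63.881 kPa.
Stress increase at mid-clay by the 2:1 spreading method:
Δσ ≈ qD²/(D+z)² = 245×4.3²/(4.3+6.95)² = 35.793 kPa
Final effective stress: σ'_f = σ'_0 + Δσ = 63.881 + 35.793 = 99.674 kPa.
Normally consolidated clay, so the full stress increment lies on the virgin compression line:
S_c = C_c·H/(1+e₀)·log₁₀(σ'_f/σ'_0) = 0.24×7.5/(1+0.82)×log₁₀(99.674/63.881)
    = 0.98901 × 0.19321 = 0.1911 m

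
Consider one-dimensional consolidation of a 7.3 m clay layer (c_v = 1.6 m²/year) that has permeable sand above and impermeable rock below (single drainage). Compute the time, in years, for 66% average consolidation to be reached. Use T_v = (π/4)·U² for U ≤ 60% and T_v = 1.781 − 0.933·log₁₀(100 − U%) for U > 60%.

t ≈ 11.7 years

Drainage path length: H_d = H = 7.3 m (single drainage).
U > 60%: T_v = 1.781 − 0.933·log₁₀(100 − 66) = 0.35213.
t = T_v·H_d²/c_v = 0.35213×7.3²/1.6 = 11.73 years.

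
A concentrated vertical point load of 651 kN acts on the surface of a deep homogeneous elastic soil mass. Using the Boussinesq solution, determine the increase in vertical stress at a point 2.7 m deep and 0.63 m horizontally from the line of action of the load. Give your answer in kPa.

Δσ_z ≈ 37.3 kPa

Boussinesq vertical stress below a point load on an elastic half-space:
Δσ_z = 3P/(2πz²) · [1 + (r/z)²]^(−5/2)
r/z = 0.63/2.7 = 0.23333; [1+(r/z)²]^(−5/2) = 0.87587.
Δσ_z = 3×651/(2π×2.7²) × 0.87587 = 42.638 × 0.87587 = 37.35 kPa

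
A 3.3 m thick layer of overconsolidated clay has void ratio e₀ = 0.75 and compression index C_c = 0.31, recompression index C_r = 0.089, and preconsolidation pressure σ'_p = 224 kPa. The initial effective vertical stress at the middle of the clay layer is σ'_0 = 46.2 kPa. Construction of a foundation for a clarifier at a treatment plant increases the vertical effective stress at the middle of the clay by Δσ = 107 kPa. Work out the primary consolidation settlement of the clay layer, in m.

Final effective stress: σ'_f = 46.2 + 107 = 153.2 kPa.
σ'_f = 153.2 ≤ σ'_p = 224 kPa, so the clay remains overconsolidated and only the recompression index applies:
S_c = C_r·H/(1+e₀)·log₁₀(σ'_f/σ'_0) = 0.089×3.3/1.75×log₁₀(153.2/46.2)
    = 0.16783 × 0.52062 = 0.08737 m

S_c ≈ 0.0874 m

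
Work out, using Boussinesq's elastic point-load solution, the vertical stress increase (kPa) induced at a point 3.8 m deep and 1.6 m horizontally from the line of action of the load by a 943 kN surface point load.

Δσ_z ≈ 20.7 kPa

Boussinesq vertical stress below a point load on an elastic half-space:
Δσ_z = 3P/(2πz²) · [1 + (r/z)²]^(−5/2)
r/z = 1.6/3.8 = 0.42105; [1+(r/z)²]^(−5/2) = 0.66496.
Δσ_z = 3×943/(2π×3.8²) × 0.66496 = 31.181 × 0.66496 = 20.73 kPa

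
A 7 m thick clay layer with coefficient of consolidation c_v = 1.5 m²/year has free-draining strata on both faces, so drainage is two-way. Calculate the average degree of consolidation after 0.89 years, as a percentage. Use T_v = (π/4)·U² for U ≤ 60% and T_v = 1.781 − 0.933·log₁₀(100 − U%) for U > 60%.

Drainage path length: H_d = H/2 = 3.5 m (double drainage).
T_v = c_v·t/H_d² = 1.5×0.89/3.5² = 0.10898.
T_v = 0.10898 corresponds to the U ≤ 60% branch:
U = √(4T_v/π) = 0.3725

U ≈ 37.3 %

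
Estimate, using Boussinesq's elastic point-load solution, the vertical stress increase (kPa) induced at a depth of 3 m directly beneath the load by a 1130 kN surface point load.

Δσ_z ≈ 59.9 kPa

Boussinesq vertical stress below a point load on an elastic half-space:
Δσ_z = 3P/(2πz²) · [1 + (r/z)²]^(−5/2)
r/z = 0/3 = 0; [1+(r/z)²]^(−5/2) = 1.
Δσ_z = 3×1130/(2π×3²) × 1 = 59.948 × 1 = 59.95 kPa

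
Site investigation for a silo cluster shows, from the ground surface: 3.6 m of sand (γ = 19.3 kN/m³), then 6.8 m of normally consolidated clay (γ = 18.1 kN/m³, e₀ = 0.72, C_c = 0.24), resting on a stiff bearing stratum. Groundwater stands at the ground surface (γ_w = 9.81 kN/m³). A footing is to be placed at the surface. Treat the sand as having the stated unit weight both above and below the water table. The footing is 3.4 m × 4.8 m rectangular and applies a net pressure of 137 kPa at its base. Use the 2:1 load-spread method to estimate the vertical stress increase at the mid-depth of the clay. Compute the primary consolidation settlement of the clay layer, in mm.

S_c ≈ 106 mm

Mid-depth of clay below the ground surface: z = 3.6 + 6.8/2 = 7 m.
Total vertical stress at mid-clay: σ_v = 19.3×3.6 + 18.1×3.4 = 131.02 kPa.
Pore pressure: u = 9.81×(7 − 0) = 68.67 kPa.
Initial effective stress: σ'_0 = σ_v − u = 131.02 − 68.67 = 62.35 kPa.
Stress increase at mid-clay by the 2:1 spreading method:
Δσ = qBL/((B+z)(L+z)) = 137×3.4×4.8/((3.4+7)(4.8+7)) = 18.219 kPa
Final effective stress: σ'_f = σ'_0 + Δσ = 62.35 + 18.219 = 80.569 kPa.
Normally consolidated clay, so the full stress increment lies on the virgin compression line:
S_c = C_c·H/(1+e₀)·log₁₀(σ'_f/σ'_0) = 0.24×6.8/(1+0.72)×log₁₀(80.569/62.35)
    = 0.94884 × 0.11133 = 0.1056 m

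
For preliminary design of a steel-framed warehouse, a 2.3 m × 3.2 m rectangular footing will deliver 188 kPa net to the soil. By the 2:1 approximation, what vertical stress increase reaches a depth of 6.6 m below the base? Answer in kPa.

By the 2:1 method the load spreads at 1 horizontal : 2 vertical, so at depth z the loaded area has grown by z in each plan dimension:
Δσ = qBL/((B+z)(L+z)) = 188×2.3×3.2/((2.3+6.6)(3.2+6.6)) = 15.864 kPa

Δσ_z ≈ 15.9 kPa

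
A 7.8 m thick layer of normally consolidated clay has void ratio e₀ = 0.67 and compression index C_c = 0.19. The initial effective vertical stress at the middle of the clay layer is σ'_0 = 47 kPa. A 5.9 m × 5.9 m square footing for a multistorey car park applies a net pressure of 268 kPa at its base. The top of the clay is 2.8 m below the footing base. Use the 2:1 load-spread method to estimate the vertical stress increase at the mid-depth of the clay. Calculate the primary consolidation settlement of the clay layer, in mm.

S_c ≈ 313 mm

Mid-depth of clay below the footing base: z = 2.8 + 7.8/2 = 6.7 m.
Stress increase at mid-clay by the 2:1 spreading method:
Δσ = qBL/((B+z)(L+z)) = 268×5.9×5.9/((5.9+6.7)(5.9+6.7)) = 58.762 kPa
Final effective stress: σ'_f = σ'_0 + Δσ = 47 + 58.762 = 105.76 kPa.
Normally consolidated clay, so the full stress increment lies on the virgin compression line:
S_c = C_c·H/(1+e₀)·log₁₀(σ'_f/σ'_0) = 0.19×7.8/(1+0.67)×log₁₀(105.76/47)
    = 0.88743 × 0.35222 = 0.3126 m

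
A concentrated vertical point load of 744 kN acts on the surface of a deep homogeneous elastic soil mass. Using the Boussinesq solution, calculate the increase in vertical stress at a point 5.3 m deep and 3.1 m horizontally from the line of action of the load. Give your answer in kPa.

Δσ_z ≈ 6.06 kPa

Boussinesq vertical stress below a point load on an elastic half-space:
Δσ_z = 3P/(2πz²) · [1 + (r/z)²]^(−5/2)
r/z = 3.1/5.3 = 0.58491; [1+(r/z)²]^(−5/2) = 0.47921.
Δσ_z = 3×744/(2π×5.3²) × 0.47921 = 12.646 × 0.47921 = 6.06 kPa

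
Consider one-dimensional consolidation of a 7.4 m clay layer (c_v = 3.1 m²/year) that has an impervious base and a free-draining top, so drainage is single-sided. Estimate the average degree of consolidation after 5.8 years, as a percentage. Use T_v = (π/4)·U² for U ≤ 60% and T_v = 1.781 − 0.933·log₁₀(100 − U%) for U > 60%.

U ≈ 63.9 %

Drainage path length: H_d = H = 7.4 m (single drainage).
T_v = c_v·t/H_d² = 3.1×5.8/7.4² = 0.32834.
T_v = 0.32834 corresponds to the U > 60% branch:
U = 1 − 10^((1.781 − T_v)/0.933)/100 = 0.6394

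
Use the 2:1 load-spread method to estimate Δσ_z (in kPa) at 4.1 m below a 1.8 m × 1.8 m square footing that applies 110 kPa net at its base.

Δσ_z ≈ 10.2 kPa

By the 2:1 method the load spreads at 1 horizontal : 2 vertical, so at depth z the loaded area has grown by z in each plan dimension:
Δσ = qBL/((B+z)(L+z)) = 110×1.8×1.8/((1.8+4.1)(1.8+4.1)) = 10.238 kPa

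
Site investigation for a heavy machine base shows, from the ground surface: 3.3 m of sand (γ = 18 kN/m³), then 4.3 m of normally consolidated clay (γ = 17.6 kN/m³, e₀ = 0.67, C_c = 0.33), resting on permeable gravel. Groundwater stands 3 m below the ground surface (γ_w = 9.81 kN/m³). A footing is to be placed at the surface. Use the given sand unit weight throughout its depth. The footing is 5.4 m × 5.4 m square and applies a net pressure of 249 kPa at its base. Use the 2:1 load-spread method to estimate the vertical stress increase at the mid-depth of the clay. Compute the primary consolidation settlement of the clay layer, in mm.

S_c ≈ 226 mm

Mid-depth of clay below the ground surface: z = 3.3 + 4.3/2 = 5.45 m.
Total vertical stress at mid-clay: σ_v = 18×3.3 + 17.6×2.15 = 97.24 kPa.
Pore pressure: u = 9.81×(5.45 − 3) = 24.035 kPa.
Initial effective stress: σ'_0 = σ_v − u = 97.24 − 24.035 = 73.205 kPa.
Stress increase at mid-clay by the 2:1 spreading method:
Δσ = qBL/((B+z)(L+z)) = 249×5.4×5.4/((5.4+5.45)(5.4+5.45)) = 61.678 kPa
Final effective stress: σ'_f = σ'_0 + Δσ = 73.205 + 61.678 = 134.88 kPa.
Normally consolidated clay, so the full stress increment lies on the virgin compression line:
S_c = C_c·H/(1+e₀)·log₁₀(σ'_f/σ'_0) = 0.33×4.3/(1+0.67)×log₁₀(134.88/73.205)
    = 0.8497 × 0.26541 = 0.2255 m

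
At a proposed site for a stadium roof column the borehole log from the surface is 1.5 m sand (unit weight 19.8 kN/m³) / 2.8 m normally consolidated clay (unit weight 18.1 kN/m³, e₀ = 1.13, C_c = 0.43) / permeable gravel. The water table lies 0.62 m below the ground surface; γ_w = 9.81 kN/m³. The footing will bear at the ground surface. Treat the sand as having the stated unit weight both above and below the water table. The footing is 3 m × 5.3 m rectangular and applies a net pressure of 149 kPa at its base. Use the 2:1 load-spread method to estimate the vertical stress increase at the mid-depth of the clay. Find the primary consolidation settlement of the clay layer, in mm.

S_c ≈ 225 mm

Mid-depth of clay below the ground surface: z = 1.5 + 2.8/2 = 2.9 m.
Total vertical stress at mid-clay: σ_v = 19.8×1.5 + 18.1×1.4 = 55.04 kPa.
Pore pressure: u = 9.81×(2.9 − 0.62) = 22.367 kPa.
Initial effective stress: σ'_0 = σ_v − u = 55.04 − 22.367 = 32.673 kPa.
Stress increase at mid-clay by the 2:1 spreading method:
Δσ = qBL/((B+z)(L+z)) = 149×3×5.3/((3+2.9)(5.3+2.9)) = 48.969 kPa
Final effective stress: σ'_f = σ'_0 + Δσ = 32.673 + 48.969 = 81.642 kPa.
Normally consolidated clay, so the full stress increment lies on the virgin compression line:
S_c = C_c·H/(1+e₀)·log₁₀(σ'_f/σ'_0) = 0.43×2.8/(1+1.13)×log₁₀(81.642/32.673)
    = 0.56526 × 0.39772 = 0.2248 m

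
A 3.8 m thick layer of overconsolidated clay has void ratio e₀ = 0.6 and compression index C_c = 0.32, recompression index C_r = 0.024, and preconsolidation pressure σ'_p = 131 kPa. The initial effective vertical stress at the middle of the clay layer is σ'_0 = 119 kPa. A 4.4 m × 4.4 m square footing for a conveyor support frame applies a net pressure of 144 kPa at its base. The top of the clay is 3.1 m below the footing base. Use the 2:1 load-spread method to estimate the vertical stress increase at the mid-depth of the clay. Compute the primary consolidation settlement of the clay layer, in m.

S_c ≈ 0.0483 m

Mid-depth of clay below the footing base: z = 3.1 + 3.8/2 = 5 m.
Stress increase at mid-clay by the 2:1 spreading method:
Δσ = qBL/((B+z)(L+z)) = 144×4.4×4.4/((4.4+5)(4.4+5)) = 31.551 kPa
Final effective stress: σ'_f = 119 + 31.551 = 150.55 kPa.
σ'_f = 150.55 > σ'_p = 131 kPa, so the stress path crosses the preconsolidation pressure — recompression up to σ'_p, then virgin compression beyond:
S_c = H/(1+e₀)·[C_r·log₁₀(σ'_p/σ'_0) + C_c·log₁₀(σ'_f/σ'_p)]
    = 3.8/1.6 × [0.024×log₁₀(131/119) + 0.32×log₁₀(150.55/131)]
    = 2.375 × [0.0010014 + 0.019331] = 0.04829 m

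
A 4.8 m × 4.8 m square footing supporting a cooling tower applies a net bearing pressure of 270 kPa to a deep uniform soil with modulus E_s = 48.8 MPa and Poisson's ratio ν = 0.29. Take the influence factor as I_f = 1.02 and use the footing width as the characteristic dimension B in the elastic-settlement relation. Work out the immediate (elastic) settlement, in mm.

Immediate (elastic) settlement: S_e = q·B·(1−ν²)/E_s · I_f.
E_s = 48.8 MPa = 48800 kPa.
S_e = 270 × 4.8 × (1 − 0.29²) / 48800 × 1.02
    = 270 × 4.8 × 0.9159 / 48800 × 1.02
    = 0.02481 m = 24.81 mm

S_e ≈ 24.8 mm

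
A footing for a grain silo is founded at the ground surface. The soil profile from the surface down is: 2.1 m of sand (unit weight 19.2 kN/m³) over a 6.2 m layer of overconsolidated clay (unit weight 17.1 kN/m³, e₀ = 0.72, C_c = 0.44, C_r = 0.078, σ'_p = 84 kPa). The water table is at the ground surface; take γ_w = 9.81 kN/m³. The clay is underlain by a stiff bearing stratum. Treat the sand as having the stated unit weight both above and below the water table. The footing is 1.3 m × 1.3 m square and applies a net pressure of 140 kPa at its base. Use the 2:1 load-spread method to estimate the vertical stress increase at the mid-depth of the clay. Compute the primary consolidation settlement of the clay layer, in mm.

Mid-depth of clay below the ground surface: z = 2.1 + 6.2/2 = 5.2 m.
Total vertical stress at mid-clay: σ_v = 19.2×2.1 + 17.1×3.1 = 93.33 kPa.
Pore pressure: u = 9.81×(5.2 − 0) = 51.012 kPa.
Initial effective stress: σ'_0 = σ_v − u = 93.33 − 51.012 = 42.318 kPa.
Stress increase at mid-clay by the 2:1 spreading method:
Δσ = qBL/((B+z)(L+z)) = 140×1.3×1.3/((1.3+5.2)(1.3+5.2)) = 5.6 kPa
Final effective stress: σ'_f = 42.318 + 5.6 = 47.918 kPa.
σ'_f = 47.918 ≤ σ'_p = 84 kPa, so the clay remains overconsolidated and only the recompression index applies:
S_c = C_r·H/(1+e₀)·log₁₀(σ'_f/σ'_0) = 0.078×6.2/1.72×log₁₀(47.918/42.318)
    = 0.28117 × 0.053974 = 0.01518 m

S_c ≈ 15.2 mm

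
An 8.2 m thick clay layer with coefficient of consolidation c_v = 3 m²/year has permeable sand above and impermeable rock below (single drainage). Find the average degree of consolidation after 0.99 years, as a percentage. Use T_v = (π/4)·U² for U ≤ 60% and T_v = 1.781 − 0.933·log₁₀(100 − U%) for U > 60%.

Drainage path length: H_d = H = 8.2 m (single drainage).
T_v = c_v·t/H_d² = 3×0.99/8.2² = 0.04417.
T_v = 0.04417 corresponds to the U ≤ 60% branch:
U = √(4T_v/π) = 0.2371

U ≈ 23.7 %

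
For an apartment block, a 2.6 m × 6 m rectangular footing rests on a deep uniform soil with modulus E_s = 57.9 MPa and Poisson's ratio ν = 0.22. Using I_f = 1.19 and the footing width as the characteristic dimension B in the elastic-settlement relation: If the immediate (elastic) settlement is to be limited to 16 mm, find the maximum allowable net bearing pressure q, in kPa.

E_s = 57.9 MPa = 57900 kPa.
S_e = q·B·(1−ν²)/E_s · I_f  ⇒  q = S_e·E_s / (B·(1−ν²)·I_f).
q = 0.016 × 57900 / (2.6 × 0.9516 × 1.19) = 314.6 kPa

q ≈ 315 kPa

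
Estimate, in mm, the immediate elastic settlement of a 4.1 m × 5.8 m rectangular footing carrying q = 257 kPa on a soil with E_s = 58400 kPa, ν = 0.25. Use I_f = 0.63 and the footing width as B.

S_e ≈ 10.7 mm

Immediate (elastic) settlement: S_e = q·B·(1−ν²)/E_s · I_f.
S_e = 257 × 4.1 × (1 − 0.25²) / 58400 × 0.63
    = 257 × 4.1 × 0.9375 / 58400 × 0.63
    = 0.01066 m = 10.66 mm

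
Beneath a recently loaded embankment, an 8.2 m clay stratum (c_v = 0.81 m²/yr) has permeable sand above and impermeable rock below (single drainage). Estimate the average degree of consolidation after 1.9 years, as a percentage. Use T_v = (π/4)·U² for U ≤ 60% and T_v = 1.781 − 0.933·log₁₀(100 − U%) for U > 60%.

Drainage path length: H_d = H = 8.2 m (single drainage).
T_v = c_v·t/H_d² = 0.81×1.9/8.2² = 0.022888.
T_v = 0.022888 corresponds to the U ≤ 60% branch:
U = √(4T_v/π) = 0.1707

U ≈ 17.1 %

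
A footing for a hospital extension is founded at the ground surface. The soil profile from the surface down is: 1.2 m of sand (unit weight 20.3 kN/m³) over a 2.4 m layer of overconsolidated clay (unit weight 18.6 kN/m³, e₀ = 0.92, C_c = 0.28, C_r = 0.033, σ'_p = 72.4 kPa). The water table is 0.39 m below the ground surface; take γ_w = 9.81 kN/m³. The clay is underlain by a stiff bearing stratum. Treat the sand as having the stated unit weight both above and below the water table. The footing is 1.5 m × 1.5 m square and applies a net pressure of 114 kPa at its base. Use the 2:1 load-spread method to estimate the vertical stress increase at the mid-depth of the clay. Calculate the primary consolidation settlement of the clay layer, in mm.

S_c ≈ 8.7 mm

Mid-depth of clay below the ground surface: z = 1.2 + 2.4/2 = 2.4 m.
Total vertical stress at mid-clay: σ_v = 20.3×1.2 + 18.6×1.2 = 46.68 kPa.
Pore pressure: u = 9.81×(2.4 − 0.39) = 19.718 kPa.
Initial effective stress: σ'_0 = σ_v − u = 46.68 − 19.718 = 26.962 kPa.
Stress increase at mid-clay by the 2:1 spreading method:
Δσ = qBL/((B+z)(L+z)) = 114×1.5×1.5/((1.5+2.4)(1.5+2.4)) = 16.864 kPa
Final effective stress: σ'_f = 26.962 + 16.864 = 43.826 kPa.
σ'_f = 43.826 ≤ σ'_p = 72.4 kPa, so the clay remains overconsolidated and only the recompression index applies:
S_c = C_r·H/(1+e₀)·log₁₀(σ'_f/σ'_0) = 0.033×2.4/1.92×log₁₀(43.826/26.962)
    = 0.04125 × 0.21098 = 0.008703 m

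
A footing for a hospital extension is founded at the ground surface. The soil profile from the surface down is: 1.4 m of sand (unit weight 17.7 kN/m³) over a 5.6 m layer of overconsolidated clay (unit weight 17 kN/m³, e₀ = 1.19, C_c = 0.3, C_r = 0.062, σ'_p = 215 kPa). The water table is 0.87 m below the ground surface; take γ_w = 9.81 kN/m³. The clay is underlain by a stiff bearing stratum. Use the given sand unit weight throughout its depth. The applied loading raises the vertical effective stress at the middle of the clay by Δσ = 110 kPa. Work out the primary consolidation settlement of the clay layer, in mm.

Mid-depth of clay below the ground surface: z = 1.4 + 5.6/2 = 4.2 m.
Total vertical stress at mid-clay: σ_v = 17.7×1.4 + 17×2.8 = 72.38 kPa.
Pore pressure: u = 9.81×(4.2 − 0.87) = 32.667 kPa.
Initial effective stress: σ'_0 = σ_v − u = 72.38 − 32.667 = 39.713 kPa.
Final effective stress: σ'_f = 39.713 + 110 = 149.71 kPa.
σ'_f = 149.71 ≤ σ'_p = 215 kPa, so the clay remains overconsolidated and only the recompression index applies:
S_c = C_r·H/(1+e₀)·log₁₀(σ'_f/σ'_0) = 0.062×5.6/2.19×log₁₀(149.71/39.713)
    = 0.15854 × 0.57632 = 0.09137 m

S_c ≈ 91.4 mm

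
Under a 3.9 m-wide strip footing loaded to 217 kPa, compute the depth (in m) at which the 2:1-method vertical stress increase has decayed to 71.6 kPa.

z ≈ 7.92 m

2:1 spreading — at depth z the loaded area has grown by z in each plan dimension:
qB/(B+z) = Δσ_z ⇒ z = qB/Δσ_z − B = 217×3.9/71.6 − 3.9 = 7.92 m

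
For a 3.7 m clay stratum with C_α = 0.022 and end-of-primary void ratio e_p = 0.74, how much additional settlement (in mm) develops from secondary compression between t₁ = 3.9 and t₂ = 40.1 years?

Secondary compression: S_s = C_α·H/(1+e_p)·log₁₀(t₂/t₁)
S_s = 0.022×3.7/(1+0.74)×log₁₀(40.1/3.9)
    = 0.04678 × 1.012 = 0.04735 m

S_s ≈ 47.3 mm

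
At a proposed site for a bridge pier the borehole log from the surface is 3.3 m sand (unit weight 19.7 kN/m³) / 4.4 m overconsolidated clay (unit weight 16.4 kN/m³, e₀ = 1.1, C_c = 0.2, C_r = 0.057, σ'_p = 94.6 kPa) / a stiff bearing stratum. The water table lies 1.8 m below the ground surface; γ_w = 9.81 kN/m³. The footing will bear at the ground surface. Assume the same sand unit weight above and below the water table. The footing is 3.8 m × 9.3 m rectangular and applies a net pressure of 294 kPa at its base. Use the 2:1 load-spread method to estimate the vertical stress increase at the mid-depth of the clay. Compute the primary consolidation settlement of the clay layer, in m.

S_c ≈ 0.0913 m

Mid-depth of clay below the ground surface: z = 3.3 + 4.4/2 = 5.5 m.
Total vertical stress at mid-clay: σ_v = 19.7×3.3 + 16.4×2.2 = 101.09 kPa.
Pore pressure: u = 9.81×(5.5 − 1.8) = 36.297 kPa.
Initial effective stress: σ'_0 = σ_v − u = 101.09 − 36.297 = 64.793 kPa.
Stress increase at mid-clay by the 2:1 spreading method:
Δσ = qBL/((B+z)(L+z)) = 294×3.8×9.3/((3.8+5.5)(9.3+5.5)) = 75.486 kPa
Final effective stress: σ'_f = 64.793 + 75.486 = 140.28 kPa.
σ'_f = 140.28 > σ'_p = 94.6 kPa, so the stress path crosses the preconsolidation pressure — recompression up to σ'_p, then virgin compression beyond:
S_c = H/(1+e₀)·[C_r·log₁₀(σ'_p/σ'_0) + C_c·log₁₀(σ'_f/σ'_p)]
    = 4.4/2.1 × [0.057×log₁₀(94.6/64.793) + 0.2×log₁₀(140.28/94.6)]
    = 2.0952 × [0.0093687 + 0.034221] = 0.09133 m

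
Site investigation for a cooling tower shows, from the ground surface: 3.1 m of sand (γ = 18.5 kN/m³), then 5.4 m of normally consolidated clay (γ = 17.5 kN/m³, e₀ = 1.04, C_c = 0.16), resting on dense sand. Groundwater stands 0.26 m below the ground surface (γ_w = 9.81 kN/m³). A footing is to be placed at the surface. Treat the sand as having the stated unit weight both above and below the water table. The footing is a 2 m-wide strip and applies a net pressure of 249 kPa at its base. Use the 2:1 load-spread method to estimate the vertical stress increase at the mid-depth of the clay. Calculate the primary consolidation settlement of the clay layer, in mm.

S_c ≈ 151 mm

Mid-depth of clay below the ground surface: z = 3.1 + 5.4/2 = 5.8 m.
Total vertical stress at mid-clay: σ_v = 18.5×3.1 + 17.5×2.7 = 104.6 kPa.
Pore pressure: u = 9.81×(5.8 − 0.26) = 54.347 kPa.
Initial effective stress: σ'_0 = σ_v − u = 104.6 − 54.347 = 50.253 kPa.
Stress increase at mid-clay by the 2:1 spreading method:
Δσ = qB/(B+z) = 249×2/(2+5.8) = 63.846 kPa
Final effective stress: σ'_f = σ'_0 + Δσ = 50.253 + 63.846 = 114.1 kPa.
Normally consolidated clay, so the full stress increment lies on the virgin compression line:
S_c = C_c·H/(1+e₀)·log₁₀(σ'_f/σ'_0) = 0.16×5.4/(1+1.04)×log₁₀(114.1/50.253)
    = 0.42353 × 0.35612 = 0.1508 m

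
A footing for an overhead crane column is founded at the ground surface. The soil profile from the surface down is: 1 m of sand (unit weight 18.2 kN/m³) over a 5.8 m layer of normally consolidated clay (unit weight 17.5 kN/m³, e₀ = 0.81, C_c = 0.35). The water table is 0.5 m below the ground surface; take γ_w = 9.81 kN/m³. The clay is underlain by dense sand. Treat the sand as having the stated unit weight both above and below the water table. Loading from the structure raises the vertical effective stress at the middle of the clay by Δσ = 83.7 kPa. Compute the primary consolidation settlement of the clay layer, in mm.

Mid-depth of clay below the ground surface: z = 1 + 5.8/2 = 3.9 m.
Total vertical stress at mid-clay: σ_v = 18.2×1 + 17.5×2.9 = 68.95 kPa.
Pore pressure: u = 9.81×(3.9 − 0.5) = 33.354 kPa.
Initial effective stress: σ'_0 = σ_v − u = 68.95 − 33.354 = 35.596 kPa.
Final effective stress: σ'_f = σ'_0 + Δσ = 35.596 + 83.7 = 119.3 kPa.
Normally consolidated clay, so the full stress increment lies on the virgin compression line:
S_c = C_c·H/(1+e₀)·log₁₀(σ'_f/σ'_0) = 0.35×5.8/(1+0.81)×log₁₀(119.3/35.596)
    = 1.1215 × 0.52524 = 0.5891 m

S_c ≈ 589 mm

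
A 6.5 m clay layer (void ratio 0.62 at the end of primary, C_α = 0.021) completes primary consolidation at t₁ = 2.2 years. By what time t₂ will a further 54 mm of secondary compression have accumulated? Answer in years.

t₂ ≈ 9.62 years

S_s = C_α·H/(1+e_p)·log₁₀(t₂/t₁) ⇒ log₁₀(t₂/t₁) = S_s·(1+e_p)/(C_α·H).
log₁₀(t₂/t₁) = 0.054 × (1+0.62) / (0.021×6.5) = 0.6409
t₂ = t₁ × 10^0.6409 = 2.2 × 4.374 = 9.623 years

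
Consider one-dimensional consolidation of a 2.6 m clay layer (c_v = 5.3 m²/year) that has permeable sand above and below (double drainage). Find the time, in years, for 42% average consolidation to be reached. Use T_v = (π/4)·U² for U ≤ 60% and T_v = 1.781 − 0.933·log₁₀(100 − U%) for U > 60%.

t ≈ 0.0442 years

Drainage path length: H_d = H/2 = 1.3 m (double drainage).
U ≤ 60%: T_v = (π/4)·U² = (π/4)×0.42² = 0.13854.
t = T_v·H_d²/c_v = 0.13854×1.3²/5.3 = 0.04418 years.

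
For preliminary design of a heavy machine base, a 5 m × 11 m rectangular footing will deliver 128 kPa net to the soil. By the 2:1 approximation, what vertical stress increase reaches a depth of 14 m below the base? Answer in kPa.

By the 2:1 method the load spreads at 1 horizontal : 2 vertical, so at depth z the loaded area has grown by z in each plan dimension:
Δσ = qBL/((B+z)(L+z)) = 128×5×11/((5+14)(11+14)) = 14.821 kPa

Δσ_z ≈ 14.8 kPa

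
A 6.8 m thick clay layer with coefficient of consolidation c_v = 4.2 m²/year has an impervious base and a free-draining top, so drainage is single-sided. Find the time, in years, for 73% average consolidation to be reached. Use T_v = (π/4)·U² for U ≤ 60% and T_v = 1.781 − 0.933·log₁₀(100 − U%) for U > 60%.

Drainage path length: H_d = H = 6.8 m (single drainage).
U > 60%: T_v = 1.781 − 0.933·log₁₀(100 − 73) = 0.44554.
t = T_v·H_d²/c_v = 0.44554×6.8²/4.2 = 4.905 years.

t ≈ 4.91 years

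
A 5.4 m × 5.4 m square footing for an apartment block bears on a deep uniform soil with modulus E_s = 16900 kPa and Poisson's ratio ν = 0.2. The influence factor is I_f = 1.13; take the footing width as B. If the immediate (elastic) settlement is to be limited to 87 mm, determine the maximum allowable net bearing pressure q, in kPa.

S_e = q·B·(1−ν²)/E_s · I_f  ⇒  q = S_e·E_s / (B·(1−ν²)·I_f).
q = 0.087 × 16900 / (5.4 × 0.96 × 1.13) = 251 kPa

q ≈ 251 kPa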